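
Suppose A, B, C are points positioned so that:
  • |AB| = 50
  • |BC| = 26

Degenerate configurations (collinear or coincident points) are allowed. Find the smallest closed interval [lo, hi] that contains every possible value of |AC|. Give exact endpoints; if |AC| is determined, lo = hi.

|AC| ∈ [24, 76]  (≈ [24.0000, 76.0000])

|AB| ∈ {50}
|BC| ∈ {26}
|AC| ∈ [24, 76]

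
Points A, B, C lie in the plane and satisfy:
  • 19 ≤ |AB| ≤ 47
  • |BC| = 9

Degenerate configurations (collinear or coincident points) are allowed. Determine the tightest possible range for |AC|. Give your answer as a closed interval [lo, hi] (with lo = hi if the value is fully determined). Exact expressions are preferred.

|AB| ∈ [19, 47]
|BC| ∈ {9}
|AC| ∈ [10, 56]

|AC| ∈ [10, 56]  (≈ [10.0000, 56.0000])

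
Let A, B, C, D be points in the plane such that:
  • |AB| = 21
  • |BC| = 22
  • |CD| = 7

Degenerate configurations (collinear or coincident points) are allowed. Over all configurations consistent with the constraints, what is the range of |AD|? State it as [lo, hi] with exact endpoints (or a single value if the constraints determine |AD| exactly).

|AB| ∈ {21}
|BC| ∈ {22}
|CD| ∈ {7}
|AC| ∈ [1, 43]
|BD| ∈ [15, 29]
|AD| ∈ [0, 50]

|AD| ∈ [0, 50]  (≈ [0.0000, 50.0000])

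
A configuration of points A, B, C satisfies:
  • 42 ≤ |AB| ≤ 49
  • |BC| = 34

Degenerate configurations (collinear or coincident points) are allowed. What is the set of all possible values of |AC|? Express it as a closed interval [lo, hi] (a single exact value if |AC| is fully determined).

|AB| ∈ [42, 49]
|BC| ∈ {34}
|AC| ∈ [8, 83]

|AC| ∈ [8, 83]  (≈ [8.0000, 83.0000])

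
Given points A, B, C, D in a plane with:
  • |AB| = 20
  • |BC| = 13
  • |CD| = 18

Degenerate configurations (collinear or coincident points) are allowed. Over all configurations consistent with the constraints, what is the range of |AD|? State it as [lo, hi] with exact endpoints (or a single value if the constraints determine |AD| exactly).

|AD| ∈ [0, 51]  (≈ [0.0000, 51.0000])

|AB| ∈ {20}
|BC| ∈ {13}
|CD| ∈ {18}
|AC| ∈ [7, 33]
|BD| ∈ [5, 31]
|AD| ∈ [0, 51]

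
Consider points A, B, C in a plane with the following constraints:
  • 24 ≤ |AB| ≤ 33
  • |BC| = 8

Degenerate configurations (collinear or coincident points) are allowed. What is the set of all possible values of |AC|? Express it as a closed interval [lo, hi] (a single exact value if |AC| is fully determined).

|AB| ∈ [24, 33]
|BC| ∈ {8}
|AC| ∈ [16, 41]

|AC| ∈ [16, 41]  (≈ [16.0000, 41.0000])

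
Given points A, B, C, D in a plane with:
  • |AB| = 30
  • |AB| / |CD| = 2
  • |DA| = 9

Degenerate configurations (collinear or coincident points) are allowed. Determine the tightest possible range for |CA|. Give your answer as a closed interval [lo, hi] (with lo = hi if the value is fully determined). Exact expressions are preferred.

|AB| ∈ {30}
|AD| ∈ {9}
|CD| ∈ {15}
|BD| ∈ [21, 39]
|AC| ∈ [6, 24]
|BC| ∈ [6, 54]

|CA| ∈ [6, 24]  (≈ [6.0000, 24.0000])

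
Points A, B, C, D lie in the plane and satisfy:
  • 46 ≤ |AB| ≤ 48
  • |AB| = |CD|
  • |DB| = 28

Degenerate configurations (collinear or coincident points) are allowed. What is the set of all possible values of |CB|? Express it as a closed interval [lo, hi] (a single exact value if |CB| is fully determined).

|CB| ∈ [18, 76]  (≈ [18.0000, 76.0000])

|AB| ∈ [46, 48]
|BD| ∈ {28}
|CD| ∈ [46, 48]
|AD| ∈ [18, 76]
|BC| ∈ [18, 76]
|AC| ∈ [0, 124]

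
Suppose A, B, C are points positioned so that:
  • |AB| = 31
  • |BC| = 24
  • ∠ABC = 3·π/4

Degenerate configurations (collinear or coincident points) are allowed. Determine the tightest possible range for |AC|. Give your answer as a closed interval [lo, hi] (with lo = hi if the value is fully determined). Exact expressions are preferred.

|AB| ∈ {31}
|BC| ∈ {24}
|AC| ∈ {√(744·√(2) + 1537)}

|AC| = √(744·√(2) + 1537)  (≈ 50.8839)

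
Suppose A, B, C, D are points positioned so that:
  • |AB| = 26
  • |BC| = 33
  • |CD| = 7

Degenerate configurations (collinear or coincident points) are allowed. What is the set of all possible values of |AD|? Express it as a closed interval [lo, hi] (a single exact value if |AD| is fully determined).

|AD| ∈ [0, 66]  (≈ [0.0000, 66.0000])

|AB| ∈ {26}
|BC| ∈ {33}
|CD| ∈ {7}
|AC| ∈ [7, 59]
|BD| ∈ [26, 40]
|AD| ∈ [0, 66]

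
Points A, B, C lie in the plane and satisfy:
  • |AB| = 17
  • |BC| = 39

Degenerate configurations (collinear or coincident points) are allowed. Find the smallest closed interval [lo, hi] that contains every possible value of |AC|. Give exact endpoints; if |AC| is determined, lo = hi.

|AB| ∈ {17}
|BC| ∈ {39}
|AC| ∈ [22, 56]

|AC| ∈ [22, 56]  (≈ [22.0000, 56.0000])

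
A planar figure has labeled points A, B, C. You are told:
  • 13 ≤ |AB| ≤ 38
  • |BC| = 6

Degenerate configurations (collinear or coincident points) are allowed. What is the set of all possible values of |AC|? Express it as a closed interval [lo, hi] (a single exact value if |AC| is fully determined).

|AB| ∈ [13, 38]
|BC| ∈ {6}
|AC| ∈ [7, 44]

|AC| ∈ [7, 44]  (≈ [7.0000, 44.0000])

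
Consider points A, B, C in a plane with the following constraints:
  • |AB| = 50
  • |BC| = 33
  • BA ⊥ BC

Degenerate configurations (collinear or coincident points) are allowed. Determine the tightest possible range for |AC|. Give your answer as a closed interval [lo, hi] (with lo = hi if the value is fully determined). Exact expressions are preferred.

|AC| = √(3589)  (≈ 59.9083)

|AB| ∈ {50}
|BC| ∈ {33}
|AC| ∈ {√(3589)}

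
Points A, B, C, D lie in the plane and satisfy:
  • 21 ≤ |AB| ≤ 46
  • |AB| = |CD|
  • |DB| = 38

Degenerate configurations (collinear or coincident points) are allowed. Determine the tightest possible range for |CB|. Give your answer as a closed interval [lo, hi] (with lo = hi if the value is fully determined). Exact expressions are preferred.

|CB| ∈ [0, 84]  (≈ [0.0000, 84.0000])

|AB| ∈ [21, 46]
|BD| ∈ {38}
|CD| ∈ [21, 46]
|AD| ∈ [0, 84]
|BC| ∈ [0, 84]
|AC| ∈ [0, 130]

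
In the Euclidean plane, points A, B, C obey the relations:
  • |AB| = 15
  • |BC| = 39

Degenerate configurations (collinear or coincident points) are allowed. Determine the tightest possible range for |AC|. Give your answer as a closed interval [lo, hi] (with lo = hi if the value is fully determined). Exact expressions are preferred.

|AC| ∈ [24, 54]  (≈ [24.0000, 54.0000])

|AB| ∈ {15}
|BC| ∈ {39}
|AC| ∈ [24, 54]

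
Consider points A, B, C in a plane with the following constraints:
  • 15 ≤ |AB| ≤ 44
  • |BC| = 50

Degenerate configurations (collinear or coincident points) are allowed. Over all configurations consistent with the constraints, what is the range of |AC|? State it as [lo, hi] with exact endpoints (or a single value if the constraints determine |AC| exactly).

|AB| ∈ [15, 44]
|BC| ∈ {50}
|AC| ∈ [6, 94]

|AC| ∈ [6, 94]  (≈ [6.0000, 94.0000])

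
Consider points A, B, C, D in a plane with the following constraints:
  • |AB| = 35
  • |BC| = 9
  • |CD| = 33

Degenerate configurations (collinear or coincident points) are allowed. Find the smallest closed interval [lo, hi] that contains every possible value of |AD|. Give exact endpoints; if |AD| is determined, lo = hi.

|AD| ∈ [0, 77]  (≈ [0.0000, 77.0000])

|AB| ∈ {35}
|BC| ∈ {9}
|CD| ∈ {33}
|AC| ∈ [26, 44]
|BD| ∈ [24, 42]
|AD| ∈ [0, 77]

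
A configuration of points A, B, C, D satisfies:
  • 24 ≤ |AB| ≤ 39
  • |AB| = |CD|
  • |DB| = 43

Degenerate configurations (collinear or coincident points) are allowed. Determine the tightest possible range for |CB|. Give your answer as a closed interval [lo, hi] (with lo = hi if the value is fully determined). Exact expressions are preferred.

|AB| ∈ [24, 39]
|BD| ∈ {43}
|CD| ∈ [24, 39]
|AD| ∈ [4, 82]
|BC| ∈ [4, 82]
|AC| ∈ [0, 121]

|CB| ∈ [4, 82]  (≈ [4.0000, 82.0000])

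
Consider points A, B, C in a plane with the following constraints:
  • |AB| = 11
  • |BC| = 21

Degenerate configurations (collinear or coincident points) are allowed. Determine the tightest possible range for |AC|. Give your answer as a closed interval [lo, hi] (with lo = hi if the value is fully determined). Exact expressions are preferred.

|AB| ∈ {11}
|BC| ∈ {21}
|AC| ∈ [10, 32]

|AC| ∈ [10, 32]  (≈ [10.0000, 32.0000])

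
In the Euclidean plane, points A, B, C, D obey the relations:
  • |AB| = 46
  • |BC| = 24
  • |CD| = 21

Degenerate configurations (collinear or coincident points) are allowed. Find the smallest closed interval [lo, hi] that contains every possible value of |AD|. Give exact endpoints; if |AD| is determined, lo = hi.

|AD| ∈ [1, 91]  (≈ [1.0000, 91.0000])

|AB| ∈ {46}
|BC| ∈ {24}
|CD| ∈ {21}
|AC| ∈ [22, 70]
|BD| ∈ [3, 45]
|AD| ∈ [1, 91]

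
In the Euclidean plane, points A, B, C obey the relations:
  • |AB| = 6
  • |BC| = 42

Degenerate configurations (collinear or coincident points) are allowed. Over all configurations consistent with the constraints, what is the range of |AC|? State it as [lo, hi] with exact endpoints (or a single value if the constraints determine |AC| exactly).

|AB| ∈ {6}
|BC| ∈ {42}
|AC| ∈ [36, 48]

|AC| ∈ [36, 48]  (≈ [36.0000, 48.0000])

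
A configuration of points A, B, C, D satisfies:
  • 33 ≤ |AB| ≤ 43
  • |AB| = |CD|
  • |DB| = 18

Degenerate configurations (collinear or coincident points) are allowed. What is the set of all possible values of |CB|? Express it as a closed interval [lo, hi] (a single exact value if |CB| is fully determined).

|CB| ∈ [15, 61]  (≈ [15.0000, 61.0000])

|AB| ∈ [33, 43]
|BD| ∈ {18}
|CD| ∈ [33, 43]
|AD| ∈ [15, 61]
|BC| ∈ [15, 61]
|AC| ∈ [0, 104]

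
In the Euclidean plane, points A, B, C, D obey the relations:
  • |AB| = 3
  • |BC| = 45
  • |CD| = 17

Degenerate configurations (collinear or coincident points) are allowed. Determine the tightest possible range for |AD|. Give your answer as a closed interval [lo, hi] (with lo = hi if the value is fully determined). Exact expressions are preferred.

|AB| ∈ {3}
|BC| ∈ {45}
|CD| ∈ {17}
|AC| ∈ [42, 48]
|BD| ∈ [28, 62]
|AD| ∈ [25, 65]

|AD| ∈ [25, 65]  (≈ [25.0000, 65.0000])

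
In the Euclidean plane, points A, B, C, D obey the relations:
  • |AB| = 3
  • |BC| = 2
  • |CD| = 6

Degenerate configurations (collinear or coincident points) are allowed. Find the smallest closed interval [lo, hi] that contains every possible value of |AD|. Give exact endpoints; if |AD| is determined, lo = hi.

|AD| ∈ [1, 11]  (≈ [1.0000, 11.0000])

|AB| ∈ {3}
|BC| ∈ {2}
|CD| ∈ {6}
|AC| ∈ [1, 5]
|BD| ∈ [4, 8]
|AD| ∈ [1, 11]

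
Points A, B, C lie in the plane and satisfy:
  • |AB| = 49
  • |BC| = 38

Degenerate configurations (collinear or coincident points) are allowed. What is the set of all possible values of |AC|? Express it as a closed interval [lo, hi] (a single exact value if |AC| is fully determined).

|AC| ∈ [11, 87]  (≈ [11.0000, 87.0000])

|AB| ∈ {49}
|BC| ∈ {38}
|AC| ∈ [11, 87]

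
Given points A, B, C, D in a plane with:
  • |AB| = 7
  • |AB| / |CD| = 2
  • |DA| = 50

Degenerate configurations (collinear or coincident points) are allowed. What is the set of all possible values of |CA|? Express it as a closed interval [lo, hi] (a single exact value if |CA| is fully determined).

|AB| ∈ {7}
|AD| ∈ {50}
|CD| ∈ {7/2}
|BD| ∈ [43, 57]
|AC| ∈ [93/2, 107/2]
|BC| ∈ [79/2, 121/2]

|CA| ∈ [93/2, 107/2]  (≈ [46.5000, 53.5000])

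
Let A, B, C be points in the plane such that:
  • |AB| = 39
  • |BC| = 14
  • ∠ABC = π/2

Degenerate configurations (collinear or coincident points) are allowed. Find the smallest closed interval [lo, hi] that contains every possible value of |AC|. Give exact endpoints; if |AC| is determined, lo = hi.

|AC| = √(1717)  (≈ 41.4367)

|AB| ∈ {39}
|BC| ∈ {14}
|AC| ∈ {√(1717)}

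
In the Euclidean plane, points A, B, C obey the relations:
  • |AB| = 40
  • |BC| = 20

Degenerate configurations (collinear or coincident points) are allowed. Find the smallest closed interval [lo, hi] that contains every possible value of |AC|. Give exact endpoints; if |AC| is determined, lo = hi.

|AC| ∈ [20, 60]  (≈ [20.0000, 60.0000])

|AB| ∈ {40}
|BC| ∈ {20}
|AC| ∈ [20, 60]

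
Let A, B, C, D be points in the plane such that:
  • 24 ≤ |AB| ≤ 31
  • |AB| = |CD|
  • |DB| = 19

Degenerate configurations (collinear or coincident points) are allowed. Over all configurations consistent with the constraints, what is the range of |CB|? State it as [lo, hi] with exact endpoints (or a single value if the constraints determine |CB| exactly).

|CB| ∈ [5, 50]  (≈ [5.0000, 50.0000])

|AB| ∈ [24, 31]
|BD| ∈ {19}
|CD| ∈ [24, 31]
|AD| ∈ [5, 50]
|BC| ∈ [5, 50]
|AC| ∈ [0, 81]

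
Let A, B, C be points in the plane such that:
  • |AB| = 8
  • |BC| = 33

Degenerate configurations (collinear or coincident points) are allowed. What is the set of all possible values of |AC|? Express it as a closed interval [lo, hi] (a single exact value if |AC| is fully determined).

|AB| ∈ {8}
|BC| ∈ {33}
|AC| ∈ [25, 41]

|AC| ∈ [25, 41]  (≈ [25.0000, 41.0000])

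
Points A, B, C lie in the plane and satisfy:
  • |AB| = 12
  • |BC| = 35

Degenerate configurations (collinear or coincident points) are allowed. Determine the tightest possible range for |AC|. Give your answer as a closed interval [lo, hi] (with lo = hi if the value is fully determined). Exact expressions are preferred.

|AC| ∈ [23, 47]  (≈ [23.0000, 47.0000])

|AB| ∈ {12}
|BC| ∈ {35}
|AC| ∈ [23, 47]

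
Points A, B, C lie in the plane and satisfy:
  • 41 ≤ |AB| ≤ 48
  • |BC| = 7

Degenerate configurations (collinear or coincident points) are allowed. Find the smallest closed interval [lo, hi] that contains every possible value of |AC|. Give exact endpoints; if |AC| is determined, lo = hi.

|AB| ∈ [41, 48]
|BC| ∈ {7}
|AC| ∈ [34, 55]

|AC| ∈ [34, 55]  (≈ [34.0000, 55.0000])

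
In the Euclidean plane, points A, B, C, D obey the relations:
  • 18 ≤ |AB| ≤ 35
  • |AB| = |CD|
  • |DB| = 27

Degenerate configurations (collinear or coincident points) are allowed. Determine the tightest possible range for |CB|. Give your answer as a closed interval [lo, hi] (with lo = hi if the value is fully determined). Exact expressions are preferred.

|AB| ∈ [18, 35]
|BD| ∈ {27}
|CD| ∈ [18, 35]
|AD| ∈ [0, 62]
|BC| ∈ [0, 62]
|AC| ∈ [0, 97]

|CB| ∈ [0, 62]  (≈ [0.0000, 62.0000])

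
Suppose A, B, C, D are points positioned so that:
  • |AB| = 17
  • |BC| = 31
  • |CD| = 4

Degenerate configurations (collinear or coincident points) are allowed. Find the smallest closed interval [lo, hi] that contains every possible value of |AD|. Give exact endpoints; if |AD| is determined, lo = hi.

|AD| ∈ [10, 52]  (≈ [10.0000, 52.0000])

|AB| ∈ {17}
|BC| ∈ {31}
|CD| ∈ {4}
|AC| ∈ [14, 48]
|BD| ∈ [27, 35]
|AD| ∈ [10, 52]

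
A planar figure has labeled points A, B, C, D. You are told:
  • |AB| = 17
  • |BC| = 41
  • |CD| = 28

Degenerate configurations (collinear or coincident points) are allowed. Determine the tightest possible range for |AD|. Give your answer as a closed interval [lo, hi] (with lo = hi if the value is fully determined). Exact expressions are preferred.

|AB| ∈ {17}
|BC| ∈ {41}
|CD| ∈ {28}
|AC| ∈ [24, 58]
|BD| ∈ [13, 69]
|AD| ∈ [0, 86]

|AD| ∈ [0, 86]  (≈ [0.0000, 86.0000])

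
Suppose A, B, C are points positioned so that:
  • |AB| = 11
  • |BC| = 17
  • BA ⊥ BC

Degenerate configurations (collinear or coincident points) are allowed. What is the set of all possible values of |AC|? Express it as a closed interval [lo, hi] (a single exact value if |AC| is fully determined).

|AC| = √(410)  (≈ 20.2485)

|AB| ∈ {11}
|BC| ∈ {17}
|AC| ∈ {√(410)}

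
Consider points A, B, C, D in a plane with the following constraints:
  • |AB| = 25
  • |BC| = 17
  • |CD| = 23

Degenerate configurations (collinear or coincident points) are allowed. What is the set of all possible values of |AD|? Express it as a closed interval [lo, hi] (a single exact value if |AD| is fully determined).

|AB| ∈ {25}
|BC| ∈ {17}
|CD| ∈ {23}
|AC| ∈ [8, 42]
|BD| ∈ [6, 40]
|AD| ∈ [0, 65]

|AD| ∈ [0, 65]  (≈ [0.0000, 65.0000])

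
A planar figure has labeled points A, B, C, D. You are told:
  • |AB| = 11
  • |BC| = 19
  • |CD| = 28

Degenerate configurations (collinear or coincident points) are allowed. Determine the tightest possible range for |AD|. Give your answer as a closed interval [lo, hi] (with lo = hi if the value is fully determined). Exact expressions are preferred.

|AB| ∈ {11}
|BC| ∈ {19}
|CD| ∈ {28}
|AC| ∈ [8, 30]
|BD| ∈ [9, 47]
|AD| ∈ [0, 58]

|AD| ∈ [0, 58]  (≈ [0.0000, 58.0000])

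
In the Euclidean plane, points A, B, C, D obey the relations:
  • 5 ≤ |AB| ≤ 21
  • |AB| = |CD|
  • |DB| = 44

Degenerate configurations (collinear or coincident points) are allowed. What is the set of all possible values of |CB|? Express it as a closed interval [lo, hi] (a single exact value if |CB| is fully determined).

|CB| ∈ [23, 65]  (≈ [23.0000, 65.0000])

|AB| ∈ [5, 21]
|BD| ∈ {44}
|CD| ∈ [5, 21]
|AD| ∈ [23, 65]
|BC| ∈ [23, 65]
|AC| ∈ [2, 86]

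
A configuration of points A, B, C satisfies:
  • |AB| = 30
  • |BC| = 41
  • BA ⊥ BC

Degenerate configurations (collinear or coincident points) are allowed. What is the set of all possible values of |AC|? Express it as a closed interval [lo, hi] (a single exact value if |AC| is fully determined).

|AC| = √(2581)  (≈ 50.8035)

|AB| ∈ {30}
|BC| ∈ {41}
|AC| ∈ {√(2581)}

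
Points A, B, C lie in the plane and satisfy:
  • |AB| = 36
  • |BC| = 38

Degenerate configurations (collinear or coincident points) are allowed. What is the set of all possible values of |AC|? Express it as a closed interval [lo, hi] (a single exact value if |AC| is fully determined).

|AC| ∈ [2, 74]  (≈ [2.0000, 74.0000])

|AB| ∈ {36}
|BC| ∈ {38}
|AC| ∈ [2, 74]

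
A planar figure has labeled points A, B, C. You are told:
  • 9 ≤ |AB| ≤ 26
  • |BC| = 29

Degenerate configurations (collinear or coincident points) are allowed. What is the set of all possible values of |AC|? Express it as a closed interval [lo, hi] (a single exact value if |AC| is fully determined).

|AB| ∈ [9, 26]
|BC| ∈ {29}
|AC| ∈ [3, 55]

|AC| ∈ [3, 55]  (≈ [3.0000, 55.0000])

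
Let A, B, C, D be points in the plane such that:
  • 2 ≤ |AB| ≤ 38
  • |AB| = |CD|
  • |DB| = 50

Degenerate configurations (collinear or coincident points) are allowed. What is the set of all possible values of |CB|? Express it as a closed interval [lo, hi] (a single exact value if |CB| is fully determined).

|AB| ∈ [2, 38]
|BD| ∈ {50}
|CD| ∈ [2, 38]
|AD| ∈ [12, 88]
|BC| ∈ [12, 88]
|AC| ∈ [0, 126]

|CB| ∈ [12, 88]  (≈ [12.0000, 88.0000])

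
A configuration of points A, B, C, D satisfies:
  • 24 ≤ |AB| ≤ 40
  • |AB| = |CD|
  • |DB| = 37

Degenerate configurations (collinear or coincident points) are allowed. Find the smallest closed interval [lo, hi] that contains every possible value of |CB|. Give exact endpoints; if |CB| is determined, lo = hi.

|AB| ∈ [24, 40]
|BD| ∈ {37}
|CD| ∈ [24, 40]
|AD| ∈ [0, 77]
|BC| ∈ [0, 77]
|AC| ∈ [0, 117]

|CB| ∈ [0, 77]  (≈ [0.0000, 77.0000])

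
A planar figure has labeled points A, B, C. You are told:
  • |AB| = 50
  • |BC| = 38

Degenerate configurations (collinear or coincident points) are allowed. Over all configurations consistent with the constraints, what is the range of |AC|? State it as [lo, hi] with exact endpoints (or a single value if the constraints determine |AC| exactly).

|AB| ∈ {50}
|BC| ∈ {38}
|AC| ∈ [12, 88]

|AC| ∈ [12, 88]  (≈ [12.0000, 88.0000])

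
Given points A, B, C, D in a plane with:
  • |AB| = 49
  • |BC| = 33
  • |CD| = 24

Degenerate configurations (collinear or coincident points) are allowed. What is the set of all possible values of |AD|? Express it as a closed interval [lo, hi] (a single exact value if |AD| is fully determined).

|AD| ∈ [0, 106]  (≈ [0.0000, 106.0000])

|AB| ∈ {49}
|BC| ∈ {33}
|CD| ∈ {24}
|AC| ∈ [16, 82]
|BD| ∈ [9, 57]
|AD| ∈ [0, 106]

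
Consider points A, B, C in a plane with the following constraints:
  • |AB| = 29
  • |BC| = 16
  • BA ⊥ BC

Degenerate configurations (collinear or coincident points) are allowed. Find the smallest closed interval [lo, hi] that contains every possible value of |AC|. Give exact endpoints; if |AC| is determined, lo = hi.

|AB| ∈ {29}
|BC| ∈ {16}
|AC| ∈ {√(1097)}

|AC| = √(1097)  (≈ 33.1210)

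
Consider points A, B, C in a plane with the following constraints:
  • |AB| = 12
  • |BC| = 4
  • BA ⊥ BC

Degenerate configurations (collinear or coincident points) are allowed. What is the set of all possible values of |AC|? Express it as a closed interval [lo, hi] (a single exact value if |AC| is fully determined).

|AB| ∈ {12}
|BC| ∈ {4}
|AC| ∈ {4·√(10)}

|AC| = 4·√(10)  (≈ 12.6491)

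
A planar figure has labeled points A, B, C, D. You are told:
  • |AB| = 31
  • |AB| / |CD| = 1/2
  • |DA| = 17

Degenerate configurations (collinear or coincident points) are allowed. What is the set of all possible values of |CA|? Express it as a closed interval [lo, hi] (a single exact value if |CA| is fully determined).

|CA| ∈ [45, 79]  (≈ [45.0000, 79.0000])

|AB| ∈ {31}
|AD| ∈ {17}
|CD| ∈ {62}
|BD| ∈ [14, 48]
|AC| ∈ [45, 79]
|BC| ∈ [14, 110]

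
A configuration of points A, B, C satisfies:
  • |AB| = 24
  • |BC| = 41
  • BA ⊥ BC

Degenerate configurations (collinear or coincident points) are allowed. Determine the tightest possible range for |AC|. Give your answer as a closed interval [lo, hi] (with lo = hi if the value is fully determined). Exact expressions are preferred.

|AB| ∈ {24}
|BC| ∈ {41}
|AC| ∈ {√(2257)}

|AC| = √(2257)  (≈ 47.5079)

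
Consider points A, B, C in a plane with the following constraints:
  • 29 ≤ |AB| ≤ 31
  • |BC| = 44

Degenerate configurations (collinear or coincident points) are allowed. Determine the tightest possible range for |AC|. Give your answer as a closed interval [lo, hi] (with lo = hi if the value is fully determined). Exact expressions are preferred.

|AC| ∈ [13, 75]  (≈ [13.0000, 75.0000])

|AB| ∈ [29, 31]
|BC| ∈ {44}
|AC| ∈ [13, 75]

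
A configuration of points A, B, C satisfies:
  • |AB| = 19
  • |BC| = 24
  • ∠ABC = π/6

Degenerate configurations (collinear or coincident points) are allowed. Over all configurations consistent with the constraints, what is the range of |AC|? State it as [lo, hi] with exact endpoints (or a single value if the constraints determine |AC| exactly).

|AB| ∈ {19}
|BC| ∈ {24}
|AC| ∈ {√(937 - 456·√(3))}

|AC| = √(937 - 456·√(3))  (≈ 12.1320)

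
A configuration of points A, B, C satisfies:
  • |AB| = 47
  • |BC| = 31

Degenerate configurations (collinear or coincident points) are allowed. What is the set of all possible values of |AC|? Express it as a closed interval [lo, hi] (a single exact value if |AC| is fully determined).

|AC| ∈ [16, 78]  (≈ [16.0000, 78.0000])

|AB| ∈ {47}
|BC| ∈ {31}
|AC| ∈ [16, 78]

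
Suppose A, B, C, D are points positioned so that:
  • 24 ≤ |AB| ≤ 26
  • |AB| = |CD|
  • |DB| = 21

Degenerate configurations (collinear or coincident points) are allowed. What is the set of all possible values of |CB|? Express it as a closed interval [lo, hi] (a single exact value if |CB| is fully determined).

|AB| ∈ [24, 26]
|BD| ∈ {21}
|CD| ∈ [24, 26]
|AD| ∈ [3, 47]
|BC| ∈ [3, 47]
|AC| ∈ [0, 73]

|CB| ∈ [3, 47]  (≈ [3.0000, 47.0000])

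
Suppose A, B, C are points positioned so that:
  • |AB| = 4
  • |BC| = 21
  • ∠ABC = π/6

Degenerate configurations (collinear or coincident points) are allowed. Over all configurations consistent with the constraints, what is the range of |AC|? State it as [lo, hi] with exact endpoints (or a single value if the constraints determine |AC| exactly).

|AC| = √(457 - 84·√(3))  (≈ 17.6496)

|AB| ∈ {4}
|BC| ∈ {21}
|AC| ∈ {√(457 - 84·√(3))}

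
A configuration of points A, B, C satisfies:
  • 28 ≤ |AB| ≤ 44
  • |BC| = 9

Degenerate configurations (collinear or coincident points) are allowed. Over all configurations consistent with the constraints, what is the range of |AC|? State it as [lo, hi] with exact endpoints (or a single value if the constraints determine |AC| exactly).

|AC| ∈ [19, 53]  (≈ [19.0000, 53.0000])

|AB| ∈ [28, 44]
|BC| ∈ {9}
|AC| ∈ [19, 53]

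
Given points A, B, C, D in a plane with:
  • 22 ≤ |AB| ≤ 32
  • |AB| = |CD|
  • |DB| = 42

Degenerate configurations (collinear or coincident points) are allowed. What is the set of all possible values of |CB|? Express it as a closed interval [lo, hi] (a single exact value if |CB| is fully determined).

|AB| ∈ [22, 32]
|BD| ∈ {42}
|CD| ∈ [22, 32]
|AD| ∈ [10, 74]
|BC| ∈ [10, 74]
|AC| ∈ [0, 106]

|CB| ∈ [10, 74]  (≈ [10.0000, 74.0000])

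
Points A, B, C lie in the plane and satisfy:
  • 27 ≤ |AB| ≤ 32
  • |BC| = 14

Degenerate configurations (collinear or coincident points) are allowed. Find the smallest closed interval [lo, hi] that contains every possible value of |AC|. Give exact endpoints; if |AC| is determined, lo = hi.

|AC| ∈ [13, 46]  (≈ [13.0000, 46.0000])

|AB| ∈ [27, 32]
|BC| ∈ {14}
|AC| ∈ [13, 46]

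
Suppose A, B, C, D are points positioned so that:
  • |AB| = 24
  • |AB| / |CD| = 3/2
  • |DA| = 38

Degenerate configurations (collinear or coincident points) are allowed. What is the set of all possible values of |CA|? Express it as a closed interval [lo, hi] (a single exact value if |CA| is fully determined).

|AB| ∈ {24}
|AD| ∈ {38}
|CD| ∈ {16}
|BD| ∈ [14, 62]
|AC| ∈ [22, 54]
|BC| ∈ [0, 78]

|CA| ∈ [22, 54]  (≈ [22.0000, 54.0000])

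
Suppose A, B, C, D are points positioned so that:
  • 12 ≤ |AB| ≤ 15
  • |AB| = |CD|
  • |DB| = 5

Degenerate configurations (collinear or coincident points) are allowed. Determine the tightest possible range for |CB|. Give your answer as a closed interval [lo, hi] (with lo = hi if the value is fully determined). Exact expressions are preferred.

|CB| ∈ [7, 20]  (≈ [7.0000, 20.0000])

|AB| ∈ [12, 15]
|BD| ∈ {5}
|CD| ∈ [12, 15]
|AD| ∈ [7, 20]
|BC| ∈ [7, 20]
|AC| ∈ [0, 35]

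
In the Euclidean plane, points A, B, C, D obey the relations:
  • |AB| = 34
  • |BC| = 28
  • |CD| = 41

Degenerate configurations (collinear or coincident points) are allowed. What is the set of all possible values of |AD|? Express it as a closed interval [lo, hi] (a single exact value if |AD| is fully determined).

|AB| ∈ {34}
|BC| ∈ {28}
|CD| ∈ {41}
|AC| ∈ [6, 62]
|BD| ∈ [13, 69]
|AD| ∈ [0, 103]

|AD| ∈ [0, 103]  (≈ [0.0000, 103.0000])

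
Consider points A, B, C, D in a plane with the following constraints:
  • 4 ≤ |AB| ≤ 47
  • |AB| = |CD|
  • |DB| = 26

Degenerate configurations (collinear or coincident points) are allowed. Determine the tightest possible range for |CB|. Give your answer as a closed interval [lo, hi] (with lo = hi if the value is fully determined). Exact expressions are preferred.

|CB| ∈ [0, 73]  (≈ [0.0000, 73.0000])

|AB| ∈ [4, 47]
|BD| ∈ {26}
|CD| ∈ [4, 47]
|AD| ∈ [0, 73]
|BC| ∈ [0, 73]
|AC| ∈ [0, 120]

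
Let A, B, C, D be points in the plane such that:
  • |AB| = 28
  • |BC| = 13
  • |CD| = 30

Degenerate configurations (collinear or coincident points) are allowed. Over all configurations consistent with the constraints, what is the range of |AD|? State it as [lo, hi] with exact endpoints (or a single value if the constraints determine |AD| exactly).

|AB| ∈ {28}
|BC| ∈ {13}
|CD| ∈ {30}
|AC| ∈ [15, 41]
|BD| ∈ [17, 43]
|AD| ∈ [0, 71]

|AD| ∈ [0, 71]  (≈ [0.0000, 71.0000])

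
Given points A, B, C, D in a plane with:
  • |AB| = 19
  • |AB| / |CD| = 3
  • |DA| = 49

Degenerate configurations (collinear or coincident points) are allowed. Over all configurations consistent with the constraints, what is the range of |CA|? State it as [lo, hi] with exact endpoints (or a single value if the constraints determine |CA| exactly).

|AB| ∈ {19}
|AD| ∈ {49}
|CD| ∈ {19/3}
|BD| ∈ [30, 68]
|AC| ∈ [128/3, 166/3]
|BC| ∈ [71/3, 223/3]

|CA| ∈ [128/3, 166/3]  (≈ [42.6667, 55.3333])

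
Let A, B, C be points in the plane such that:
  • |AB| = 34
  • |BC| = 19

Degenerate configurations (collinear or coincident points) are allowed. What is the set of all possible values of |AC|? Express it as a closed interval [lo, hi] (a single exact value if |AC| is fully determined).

|AB| ∈ {34}
|BC| ∈ {19}
|AC| ∈ [15, 53]

|AC| ∈ [15, 53]  (≈ [15.0000, 53.0000])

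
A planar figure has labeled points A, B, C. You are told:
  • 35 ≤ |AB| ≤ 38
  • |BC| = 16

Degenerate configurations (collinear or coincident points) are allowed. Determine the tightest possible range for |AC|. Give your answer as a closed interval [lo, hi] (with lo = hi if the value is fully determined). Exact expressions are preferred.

|AB| ∈ [35, 38]
|BC| ∈ {16}
|AC| ∈ [19, 54]

|AC| ∈ [19, 54]  (≈ [19.0000, 54.0000])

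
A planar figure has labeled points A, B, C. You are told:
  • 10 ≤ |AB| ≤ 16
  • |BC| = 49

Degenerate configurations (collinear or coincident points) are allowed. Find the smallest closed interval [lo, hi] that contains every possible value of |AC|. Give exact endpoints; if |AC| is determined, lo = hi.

|AB| ∈ [10, 16]
|BC| ∈ {49}
|AC| ∈ [33, 65]

|AC| ∈ [33, 65]  (≈ [33.0000, 65.0000])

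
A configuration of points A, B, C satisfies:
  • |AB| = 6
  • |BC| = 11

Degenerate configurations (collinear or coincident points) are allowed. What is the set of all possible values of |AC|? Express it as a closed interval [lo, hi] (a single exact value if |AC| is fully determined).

|AC| ∈ [5, 17]  (≈ [5.0000, 17.0000])

|AB| ∈ {6}
|BC| ∈ {11}
|AC| ∈ [5, 17]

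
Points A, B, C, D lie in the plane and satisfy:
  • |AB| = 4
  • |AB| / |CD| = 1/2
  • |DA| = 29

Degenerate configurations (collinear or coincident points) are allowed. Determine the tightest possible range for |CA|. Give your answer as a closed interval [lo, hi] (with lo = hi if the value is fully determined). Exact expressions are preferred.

|AB| ∈ {4}
|AD| ∈ {29}
|CD| ∈ {8}
|BD| ∈ [25, 33]
|AC| ∈ [21, 37]
|BC| ∈ [17, 41]

|CA| ∈ [21, 37]  (≈ [21.0000, 37.0000])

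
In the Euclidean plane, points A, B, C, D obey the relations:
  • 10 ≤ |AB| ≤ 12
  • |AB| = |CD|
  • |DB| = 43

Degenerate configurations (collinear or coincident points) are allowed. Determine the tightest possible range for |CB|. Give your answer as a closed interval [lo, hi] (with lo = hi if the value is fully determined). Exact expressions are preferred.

|AB| ∈ [10, 12]
|BD| ∈ {43}
|CD| ∈ [10, 12]
|AD| ∈ [31, 55]
|BC| ∈ [31, 55]
|AC| ∈ [19, 67]

|CB| ∈ [31, 55]  (≈ [31.0000, 55.0000])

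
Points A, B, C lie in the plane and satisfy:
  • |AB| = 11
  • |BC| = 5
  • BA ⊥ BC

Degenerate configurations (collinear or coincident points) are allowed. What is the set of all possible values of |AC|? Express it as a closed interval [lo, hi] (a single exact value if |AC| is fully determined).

|AC| = √(146)  (≈ 12.0830)

|AB| ∈ {11}
|BC| ∈ {5}
|AC| ∈ {√(146)}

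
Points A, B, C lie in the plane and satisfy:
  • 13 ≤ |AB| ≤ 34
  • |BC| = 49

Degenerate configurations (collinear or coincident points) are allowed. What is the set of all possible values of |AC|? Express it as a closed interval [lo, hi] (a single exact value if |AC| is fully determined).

|AB| ∈ [13, 34]
|BC| ∈ {49}
|AC| ∈ [15, 83]

|AC| ∈ [15, 83]  (≈ [15.0000, 83.0000])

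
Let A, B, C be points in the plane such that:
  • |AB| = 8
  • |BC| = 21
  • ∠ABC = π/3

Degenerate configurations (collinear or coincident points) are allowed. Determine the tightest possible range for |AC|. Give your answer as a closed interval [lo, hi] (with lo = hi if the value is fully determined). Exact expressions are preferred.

|AB| ∈ {8}
|BC| ∈ {21}
|AC| ∈ {√(337)}

|AC| = √(337)  (≈ 18.3576)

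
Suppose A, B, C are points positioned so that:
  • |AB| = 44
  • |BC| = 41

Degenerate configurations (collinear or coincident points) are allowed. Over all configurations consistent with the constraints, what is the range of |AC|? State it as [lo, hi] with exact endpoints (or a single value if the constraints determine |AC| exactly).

|AB| ∈ {44}
|BC| ∈ {41}
|AC| ∈ [3, 85]

|AC| ∈ [3, 85]  (≈ [3.0000, 85.0000])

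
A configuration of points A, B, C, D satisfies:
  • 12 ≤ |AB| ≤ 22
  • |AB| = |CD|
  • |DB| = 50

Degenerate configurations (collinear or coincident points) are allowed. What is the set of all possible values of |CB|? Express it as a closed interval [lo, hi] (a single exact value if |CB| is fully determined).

|CB| ∈ [28, 72]  (≈ [28.0000, 72.0000])

|AB| ∈ [12, 22]
|BD| ∈ {50}
|CD| ∈ [12, 22]
|AD| ∈ [28, 72]
|BC| ∈ [28, 72]
|AC| ∈ [6, 94]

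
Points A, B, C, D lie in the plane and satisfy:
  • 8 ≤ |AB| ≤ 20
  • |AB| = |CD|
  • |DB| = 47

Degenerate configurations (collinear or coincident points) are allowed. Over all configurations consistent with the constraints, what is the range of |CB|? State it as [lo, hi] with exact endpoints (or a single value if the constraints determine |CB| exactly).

|AB| ∈ [8, 20]
|BD| ∈ {47}
|CD| ∈ [8, 20]
|AD| ∈ [27, 67]
|BC| ∈ [27, 67]
|AC| ∈ [7, 87]

|CB| ∈ [27, 67]  (≈ [27.0000, 67.0000])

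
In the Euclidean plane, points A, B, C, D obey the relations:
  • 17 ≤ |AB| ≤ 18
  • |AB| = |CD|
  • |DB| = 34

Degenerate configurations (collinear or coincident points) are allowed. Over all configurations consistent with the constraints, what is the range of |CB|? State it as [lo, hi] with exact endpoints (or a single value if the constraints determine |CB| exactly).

|CB| ∈ [16, 52]  (≈ [16.0000, 52.0000])

|AB| ∈ [17, 18]
|BD| ∈ {34}
|CD| ∈ [17, 18]
|AD| ∈ [16, 52]
|BC| ∈ [16, 52]
|AC| ∈ [0, 70]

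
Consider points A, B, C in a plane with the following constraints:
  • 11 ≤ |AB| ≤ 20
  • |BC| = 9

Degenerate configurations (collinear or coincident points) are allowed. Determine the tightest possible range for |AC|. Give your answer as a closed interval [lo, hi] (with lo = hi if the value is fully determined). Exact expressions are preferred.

|AB| ∈ [11, 20]
|BC| ∈ {9}
|AC| ∈ [2, 29]

|AC| ∈ [2, 29]  (≈ [2.0000, 29.0000])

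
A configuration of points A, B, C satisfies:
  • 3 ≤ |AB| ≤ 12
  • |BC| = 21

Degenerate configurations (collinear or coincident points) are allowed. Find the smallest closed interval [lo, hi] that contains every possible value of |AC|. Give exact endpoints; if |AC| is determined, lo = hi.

|AB| ∈ [3, 12]
|BC| ∈ {21}
|AC| ∈ [9, 33]

|AC| ∈ [9, 33]  (≈ [9.0000, 33.0000])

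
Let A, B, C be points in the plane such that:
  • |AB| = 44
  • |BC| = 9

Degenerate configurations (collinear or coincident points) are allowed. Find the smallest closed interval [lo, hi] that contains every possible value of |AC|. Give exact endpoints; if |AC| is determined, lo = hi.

|AB| ∈ {44}
|BC| ∈ {9}
|AC| ∈ [35, 53]

|AC| ∈ [35, 53]  (≈ [35.0000, 53.0000])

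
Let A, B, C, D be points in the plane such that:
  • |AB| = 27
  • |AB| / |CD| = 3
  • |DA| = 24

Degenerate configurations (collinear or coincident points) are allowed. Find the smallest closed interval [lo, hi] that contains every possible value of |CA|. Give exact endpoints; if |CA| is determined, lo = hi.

|CA| ∈ [15, 33]  (≈ [15.0000, 33.0000])

|AB| ∈ {27}
|AD| ∈ {24}
|CD| ∈ {9}
|BD| ∈ [3, 51]
|AC| ∈ [15, 33]
|BC| ∈ [0, 60]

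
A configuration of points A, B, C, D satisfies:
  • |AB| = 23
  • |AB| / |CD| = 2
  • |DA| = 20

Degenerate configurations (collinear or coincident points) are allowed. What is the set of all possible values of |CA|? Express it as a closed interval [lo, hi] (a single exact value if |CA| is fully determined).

|CA| ∈ [17/2, 63/2]  (≈ [8.5000, 31.5000])

|AB| ∈ {23}
|AD| ∈ {20}
|CD| ∈ {23/2}
|BD| ∈ [3, 43]
|AC| ∈ [17/2, 63/2]
|BC| ∈ [0, 109/2]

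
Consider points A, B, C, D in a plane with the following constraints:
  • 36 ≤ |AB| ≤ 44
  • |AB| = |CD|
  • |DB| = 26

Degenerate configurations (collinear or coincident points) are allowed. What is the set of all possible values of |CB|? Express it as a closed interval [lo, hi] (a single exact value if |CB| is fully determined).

|AB| ∈ [36, 44]
|BD| ∈ {26}
|CD| ∈ [36, 44]
|AD| ∈ [10, 70]
|BC| ∈ [10, 70]
|AC| ∈ [0, 114]

|CB| ∈ [10, 70]  (≈ [10.0000, 70.0000])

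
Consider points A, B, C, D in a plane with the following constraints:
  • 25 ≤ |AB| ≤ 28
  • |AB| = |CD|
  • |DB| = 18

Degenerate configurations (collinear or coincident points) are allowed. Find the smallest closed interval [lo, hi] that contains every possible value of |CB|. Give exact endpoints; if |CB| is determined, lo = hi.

|CB| ∈ [7, 46]  (≈ [7.0000, 46.0000])

|AB| ∈ [25, 28]
|BD| ∈ {18}
|CD| ∈ [25, 28]
|AD| ∈ [7, 46]
|BC| ∈ [7, 46]
|AC| ∈ [0, 74]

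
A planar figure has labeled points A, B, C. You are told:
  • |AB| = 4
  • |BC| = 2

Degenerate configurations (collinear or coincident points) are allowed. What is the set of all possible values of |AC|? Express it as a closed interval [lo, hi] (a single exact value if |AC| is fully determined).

|AC| ∈ [2, 6]  (≈ [2.0000, 6.0000])

|AB| ∈ {4}
|BC| ∈ {2}
|AC| ∈ [2, 6]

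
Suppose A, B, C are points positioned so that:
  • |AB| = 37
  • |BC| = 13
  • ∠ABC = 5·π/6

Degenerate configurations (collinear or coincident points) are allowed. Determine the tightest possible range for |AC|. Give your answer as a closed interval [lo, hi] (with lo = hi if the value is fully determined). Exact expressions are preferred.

|AB| ∈ {37}
|BC| ∈ {13}
|AC| ∈ {√(481·√(3) + 1538)}

|AC| = √(481·√(3) + 1538)  (≈ 48.6941)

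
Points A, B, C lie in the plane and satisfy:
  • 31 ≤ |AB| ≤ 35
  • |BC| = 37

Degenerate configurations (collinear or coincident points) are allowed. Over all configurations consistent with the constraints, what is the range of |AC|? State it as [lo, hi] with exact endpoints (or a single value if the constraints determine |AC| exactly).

|AC| ∈ [2, 72]  (≈ [2.0000, 72.0000])

|AB| ∈ [31, 35]
|BC| ∈ {37}
|AC| ∈ [2, 72]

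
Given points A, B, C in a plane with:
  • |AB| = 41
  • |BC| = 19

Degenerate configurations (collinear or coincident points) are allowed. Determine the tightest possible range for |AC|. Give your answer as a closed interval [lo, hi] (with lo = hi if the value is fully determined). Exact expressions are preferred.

|AC| ∈ [22, 60]  (≈ [22.0000, 60.0000])

|AB| ∈ {41}
|BC| ∈ {19}
|AC| ∈ [22, 60]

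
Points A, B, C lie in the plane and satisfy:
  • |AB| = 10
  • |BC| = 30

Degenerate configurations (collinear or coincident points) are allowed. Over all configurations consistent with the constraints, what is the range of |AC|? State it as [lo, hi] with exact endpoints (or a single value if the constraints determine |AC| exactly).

|AC| ∈ [20, 40]  (≈ [20.0000, 40.0000])

|AB| ∈ {10}
|BC| ∈ {30}
|AC| ∈ [20, 40]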